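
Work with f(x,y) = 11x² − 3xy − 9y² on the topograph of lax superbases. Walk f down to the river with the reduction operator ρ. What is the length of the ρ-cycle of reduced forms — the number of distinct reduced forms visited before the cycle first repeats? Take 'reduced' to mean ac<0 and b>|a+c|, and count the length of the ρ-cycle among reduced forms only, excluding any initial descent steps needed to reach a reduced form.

D = 405, ⌊√D⌋ = 20
descent: ρ → (-9,3,11)  [lands on river]
river: ρ → (11,19,-1)
river: ρ → (-1,19,11)
river: ρ → (11,3,-9)
river: ρ → (-9,15,5)
river: ρ → (5,15,-9)
ρ-cycle length = 6 (tail of 1 descent step not counted)

6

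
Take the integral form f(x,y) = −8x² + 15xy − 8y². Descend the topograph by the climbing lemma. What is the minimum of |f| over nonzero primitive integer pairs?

translate: b→1 (≡-15 mod 16), so (8,-15,8)→(8,1,1)
flip: (8,1,1)→(1,-1,8)
translate: b→1 (≡-1 mod 2), so (1,-1,8)→(1,1,8)
reduced (well bottom): (1,1,8) with a≤c, −a<b≤a
well minimum |f| = |-1| = 1 (negative-definite)

1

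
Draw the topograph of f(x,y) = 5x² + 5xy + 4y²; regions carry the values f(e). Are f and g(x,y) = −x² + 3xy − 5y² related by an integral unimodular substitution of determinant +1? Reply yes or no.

D₁ = -55, D₂ = -11
discriminants differ ⇒ not SL₂(ℤ)-equivalent

no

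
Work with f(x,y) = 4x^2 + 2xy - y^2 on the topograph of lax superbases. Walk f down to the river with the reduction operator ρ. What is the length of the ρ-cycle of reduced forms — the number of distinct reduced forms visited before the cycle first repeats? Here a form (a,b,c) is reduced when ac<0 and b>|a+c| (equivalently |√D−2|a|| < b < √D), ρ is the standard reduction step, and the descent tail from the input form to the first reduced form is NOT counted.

D = 20, ⌊√D⌋ = 4
descent: ρ → (-1,4,1)  [lands on river]
river: ρ → (1,4,-1)
ρ-cycle length = 2 (tail of 1 descent step not counted)

2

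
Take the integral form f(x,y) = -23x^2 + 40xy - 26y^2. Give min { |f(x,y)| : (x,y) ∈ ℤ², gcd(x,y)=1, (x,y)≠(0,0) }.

translate: b→6 (≡-40 mod 46), so (23,-40,26)→(23,6,9)
flip: (23,6,9)→(9,-6,23)
reduced (well bottom): (9,-6,23) with a≤c, −a<b≤a
well minimum |f| = |-9| = 9 (negative-definite)

9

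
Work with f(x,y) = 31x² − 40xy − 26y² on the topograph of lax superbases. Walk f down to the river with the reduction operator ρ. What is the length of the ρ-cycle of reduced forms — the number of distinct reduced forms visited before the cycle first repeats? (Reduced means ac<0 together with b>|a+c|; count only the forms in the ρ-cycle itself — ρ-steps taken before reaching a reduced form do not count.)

D = 4824, ⌊√D⌋ = 69
descent: ρ → (-26,40,31)  [lands on river]
river: ρ → (31,22,-35)
river: ρ → (-35,48,18)
river: ρ → (18,60,-17)
river: ρ → (-17,42,45)
river: ρ → (45,48,-14)
river: ρ → (-14,64,13)
river: ρ → (13,66,-9)
river: ρ → (-9,60,34)
river: ρ → (34,8,-35)
river: ρ → (-35,62,7)
river: ρ → (7,64,-26)
ρ-cycle length = 12 (tail of 1 descent step not counted)

12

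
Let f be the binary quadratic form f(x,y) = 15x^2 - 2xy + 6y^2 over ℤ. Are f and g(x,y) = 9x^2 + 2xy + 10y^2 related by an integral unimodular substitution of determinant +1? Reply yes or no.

D₁ = -356, D₂ = -356
f: flip: (15,-2,6)→(6,2,15)
f: reduced (well bottom): (6,2,15) with a≤c, −a<b≤a
g: reduced (well bottom): (9,2,10) with a≤c, −a<b≤a
reduced forms (6, 2, 15) vs (9, 2, 10) ⇒ inequivalent

no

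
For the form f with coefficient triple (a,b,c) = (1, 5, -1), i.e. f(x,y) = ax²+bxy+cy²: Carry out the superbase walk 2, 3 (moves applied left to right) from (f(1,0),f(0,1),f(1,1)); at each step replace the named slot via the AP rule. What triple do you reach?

start (1,-1,5) = (f(1,0),f(0,1),f(1,1))
replace slot 2: 2·(1+5) − (-1) = 13 → (1,13,5)
replace slot 3: 2·(1+13) − 5 = 23 → (1,13,23)

1,13,23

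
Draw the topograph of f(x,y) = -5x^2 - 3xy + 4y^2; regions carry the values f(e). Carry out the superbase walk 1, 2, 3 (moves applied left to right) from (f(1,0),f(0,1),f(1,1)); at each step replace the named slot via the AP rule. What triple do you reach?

start (-5,4,-4) = (f(1,0),f(0,1),f(1,1))
replace slot 1: 2·(4+(-4)) − (-5) = 5 → (5,4,-4)
replace slot 2: 2·(5+(-4)) − 4 = -2 → (5,-2,-4)
replace slot 3: 2·(5+(-2)) − (-4) = 10 → (5,-2,10)

5,-2,10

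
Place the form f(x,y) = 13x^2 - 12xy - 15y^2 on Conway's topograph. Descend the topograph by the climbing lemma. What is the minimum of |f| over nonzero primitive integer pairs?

descent: ρ → (-15,12,13)  [lands on river]
river: ρ → (13,14,-14)
river: ρ → (-14,14,13)
river: ρ → (13,12,-15)
river: ρ → (-15,18,10)
river: ρ → (10,22,-11)
river: ρ → (-11,22,10)
river: ρ → (10,18,-15)
closes: descent 1, river 8
min |a| on river = 10

10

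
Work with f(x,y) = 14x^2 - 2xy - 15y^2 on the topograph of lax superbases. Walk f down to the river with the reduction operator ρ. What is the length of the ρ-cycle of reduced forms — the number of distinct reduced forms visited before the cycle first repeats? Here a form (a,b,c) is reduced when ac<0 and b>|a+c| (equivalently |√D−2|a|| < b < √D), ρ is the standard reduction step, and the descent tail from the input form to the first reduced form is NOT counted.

D = 844, ⌊√D⌋ = 29
descent: ρ → (-15,2,14)  [lands on river]
river: ρ → (14,26,-3)
river: ρ → (-3,28,5)
river: ρ → (5,22,-18)
river: ρ → (-18,14,9)
river: ρ → (9,22,-10)
river: ρ → (-10,18,13)
river: ρ → (13,8,-15)
river: ρ → (-15,22,6)
river: ρ → (6,26,-7)
river: ρ → (-7,16,21)
river: ρ → (21,26,-2)
river: ρ → (-2,26,21)
river: ρ → (21,16,-7)
river: ρ → (-7,26,6)
river: ρ → (6,22,-15)
river: ρ → (-15,8,13)
river: ρ → (13,18,-10)
river: ρ → (-10,22,9)
river: ρ → (9,14,-18)
river: ρ → (-18,22,5)
river: ρ → (5,28,-3)
river: ρ → (-3,26,14)
river: ρ → (14,2,-15)
river: ρ → (-15,28,1)
river: ρ → (1,28,-15)
ρ-cycle length = 26 (tail of 1 descent step not counted)

26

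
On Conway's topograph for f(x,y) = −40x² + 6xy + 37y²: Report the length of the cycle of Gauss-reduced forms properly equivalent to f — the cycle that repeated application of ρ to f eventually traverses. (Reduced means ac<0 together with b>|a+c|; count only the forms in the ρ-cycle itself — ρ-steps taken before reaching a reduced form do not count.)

D = 5956, ⌊√D⌋ = 77
river: ρ → (37,68,-9)
river: ρ → (-9,76,5)
river: ρ → (5,74,-24)
river: ρ → (-24,70,11)
river: ρ → (11,62,-48)
river: ρ → (-48,34,25)
river: ρ → (25,66,-16)
river: ρ → (-16,62,33)
river: ρ → (33,70,-8)
river: ρ → (-8,74,15)
river: ρ → (15,76,-3)
river: ρ → (-3,74,40)
river: ρ → (40,6,-37)
river: ρ → (-37,68,9)
river: ρ → (9,76,-5)
river: ρ → (-5,74,24)
river: ρ → (24,70,-11)
river: ρ → (-11,62,48)
river: ρ → (48,34,-25)
river: ρ → (-25,66,16)
river: ρ → (16,62,-33)
river: ρ → (-33,70,8)
river: ρ → (8,74,-15)
river: ρ → (-15,76,3)
river: ρ → (3,74,-40)
river: ρ → (-40,6,37)
ρ-cycle length = 26 (tail of 0 descent steps not counted)

26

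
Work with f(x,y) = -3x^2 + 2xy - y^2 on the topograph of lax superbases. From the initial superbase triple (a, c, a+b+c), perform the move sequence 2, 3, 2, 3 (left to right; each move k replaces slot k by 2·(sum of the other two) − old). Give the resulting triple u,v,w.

start (-3,-1,-2) = (f(1,0),f(0,1),f(1,1))
replace slot 2: 2·((-3)+(-2)) − (-1) = -9 → (-3,-9,-2)
replace slot 3: 2·((-3)+(-9)) − (-2) = -22 → (-3,-9,-22)
replace slot 2: 2·((-3)+(-22)) − (-9) = -41 → (-3,-41,-22)
replace slot 3: 2·((-3)+(-41)) − (-22) = -66 → (-3,-41,-66)

-3,-41,-66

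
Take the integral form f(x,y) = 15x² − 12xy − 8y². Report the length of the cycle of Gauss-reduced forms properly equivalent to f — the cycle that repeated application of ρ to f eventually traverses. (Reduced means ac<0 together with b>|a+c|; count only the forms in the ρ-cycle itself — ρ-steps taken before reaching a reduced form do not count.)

D = 624, ⌊√D⌋ = 24
descent: ρ → (-8,12,15)  [lands on river]
river: ρ → (15,18,-5)
river: ρ → (-5,22,7)
river: ρ → (7,20,-8)
ρ-cycle length = 4 (tail of 1 descent step not counted)

4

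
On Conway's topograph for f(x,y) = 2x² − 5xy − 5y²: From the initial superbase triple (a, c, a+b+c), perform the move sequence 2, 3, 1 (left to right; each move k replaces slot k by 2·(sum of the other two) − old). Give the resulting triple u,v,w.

start (2,-5,-8) = (f(1,0),f(0,1),f(1,1))
replace slot 2: 2·(2+(-8)) − (-5) = -7 → (2,-7,-8)
replace slot 3: 2·(2+(-7)) − (-8) = -2 → (2,-7,-2)
replace slot 1: 2·((-7)+(-2)) − 2 = -20 → (-20,-7,-2)

-20,-7,-2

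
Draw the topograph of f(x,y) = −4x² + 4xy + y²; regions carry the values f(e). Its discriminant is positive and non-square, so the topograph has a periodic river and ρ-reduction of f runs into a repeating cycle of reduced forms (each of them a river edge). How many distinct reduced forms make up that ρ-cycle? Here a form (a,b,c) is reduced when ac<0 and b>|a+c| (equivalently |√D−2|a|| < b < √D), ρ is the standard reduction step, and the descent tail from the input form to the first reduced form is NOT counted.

D = 32, ⌊√D⌋ = 5
river: ρ → (1,4,-4)
river: ρ → (-4,4,1)
ρ-cycle length = 2 (tail of 0 descent steps not counted)

2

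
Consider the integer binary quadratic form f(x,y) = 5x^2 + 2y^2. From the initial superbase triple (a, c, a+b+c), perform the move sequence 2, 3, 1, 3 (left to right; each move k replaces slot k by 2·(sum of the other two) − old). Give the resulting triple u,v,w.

start (5,2,7) = (f(1,0),f(0,1),f(1,1))
replace slot 2: 2·(5+7) − 2 = 22 → (5,22,7)
replace slot 3: 2·(5+22) − 7 = 47 → (5,22,47)
replace slot 1: 2·(22+47) − 5 = 133 → (133,22,47)
replace slot 3: 2·(133+22) − 47 = 263 → (133,22,263)

133,22,263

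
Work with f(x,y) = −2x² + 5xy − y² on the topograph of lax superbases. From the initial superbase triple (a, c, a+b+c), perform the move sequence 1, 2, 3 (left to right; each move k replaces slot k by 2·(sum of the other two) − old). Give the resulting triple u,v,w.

start (-2,-1,2) = (f(1,0),f(0,1),f(1,1))
replace slot 1: 2·((-1)+2) − (-2) = 4 → (4,-1,2)
replace slot 2: 2·(4+2) − (-1) = 13 → (4,13,2)
replace slot 3: 2·(4+13) − 2 = 32 → (4,13,32)

4,13,32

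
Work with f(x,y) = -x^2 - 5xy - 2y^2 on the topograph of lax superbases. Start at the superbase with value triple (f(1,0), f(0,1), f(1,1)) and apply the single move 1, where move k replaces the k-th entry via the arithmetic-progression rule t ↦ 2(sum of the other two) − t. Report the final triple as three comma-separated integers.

start (-1,-2,-8) = (f(1,0),f(0,1),f(1,1))
replace slot 1: 2·((-2)+(-8)) − (-1) = -19 → (-19,-2,-8)

-19,-2,-8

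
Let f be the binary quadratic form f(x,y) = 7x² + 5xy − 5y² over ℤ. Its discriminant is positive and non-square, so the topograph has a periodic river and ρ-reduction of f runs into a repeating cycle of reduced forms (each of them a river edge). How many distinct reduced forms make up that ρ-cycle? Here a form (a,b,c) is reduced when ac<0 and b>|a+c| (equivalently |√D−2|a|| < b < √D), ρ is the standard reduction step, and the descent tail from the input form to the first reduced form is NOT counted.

D = 165, ⌊√D⌋ = 12
river: ρ → (-5,5,7)
river: ρ → (7,9,-3)
river: ρ → (-3,9,7)
river: ρ → (7,5,-5)
ρ-cycle length = 4 (tail of 0 descent steps not counted)

4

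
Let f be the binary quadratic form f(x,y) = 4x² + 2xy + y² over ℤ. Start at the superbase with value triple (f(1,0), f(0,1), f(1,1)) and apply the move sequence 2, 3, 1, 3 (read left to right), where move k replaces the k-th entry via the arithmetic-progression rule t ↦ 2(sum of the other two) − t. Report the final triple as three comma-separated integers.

start (4,1,7) = (f(1,0),f(0,1),f(1,1))
replace slot 2: 2·(4+7) − 1 = 21 → (4,21,7)
replace slot 3: 2·(4+21) − 7 = 43 → (4,21,43)
replace slot 1: 2·(21+43) − 4 = 124 → (124,21,43)
replace slot 3: 2·(124+21) − 43 = 247 → (124,21,247)

124,21,247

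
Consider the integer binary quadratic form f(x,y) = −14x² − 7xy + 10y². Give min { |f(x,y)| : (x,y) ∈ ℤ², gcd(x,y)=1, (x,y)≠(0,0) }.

descent: ρ → (10,7,-14)  [lands on river]
river: ρ → (-14,21,3)
river: ρ → (3,21,-14)
river: ρ → (-14,7,10)
river: ρ → (10,13,-11)
river: ρ → (-11,9,12)
river: ρ → (12,15,-8)
river: ρ → (-8,17,10)
river: ρ → (10,23,-2)
river: ρ → (-2,21,21)
river: ρ → (21,21,-2)
river: ρ → (-2,23,10)
river: ρ → (10,17,-8)
river: ρ → (-8,15,12)
river: ρ → (12,9,-11)
river: ρ → (-11,13,10)
closes: descent 1, river 16
min |a| on river = 2

2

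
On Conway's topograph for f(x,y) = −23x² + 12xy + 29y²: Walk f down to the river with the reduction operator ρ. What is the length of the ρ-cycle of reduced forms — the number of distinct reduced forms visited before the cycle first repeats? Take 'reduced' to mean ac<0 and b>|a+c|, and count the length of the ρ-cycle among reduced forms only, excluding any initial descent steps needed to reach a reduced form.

D = 2812, ⌊√D⌋ = 53
river: ρ → (29,46,-6)
river: ρ → (-6,50,13)
river: ρ → (13,28,-39)
river: ρ → (-39,50,2)
river: ρ → (2,50,-39)
river: ρ → (-39,28,13)
river: ρ → (13,50,-6)
river: ρ → (-6,46,29)
river: ρ → (29,12,-23)
river: ρ → (-23,34,18)
river: ρ → (18,38,-19)
river: ρ → (-19,38,18)
river: ρ → (18,34,-23)
river: ρ → (-23,12,29)
ρ-cycle length = 14 (tail of 0 descent steps not counted)

14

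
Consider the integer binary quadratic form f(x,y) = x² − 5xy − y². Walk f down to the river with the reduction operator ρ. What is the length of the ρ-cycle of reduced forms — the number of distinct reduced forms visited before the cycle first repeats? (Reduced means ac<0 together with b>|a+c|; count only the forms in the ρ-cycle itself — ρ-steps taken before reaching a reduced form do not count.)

D = 29, ⌊√D⌋ = 5
descent: ρ → (-1,5,1)  [lands on river]
river: ρ → (1,5,-1)
ρ-cycle length = 2 (tail of 1 descent step not counted)

2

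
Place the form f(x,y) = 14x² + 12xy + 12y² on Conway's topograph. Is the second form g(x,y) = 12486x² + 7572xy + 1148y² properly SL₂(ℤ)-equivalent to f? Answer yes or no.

D₁ = -528, D₂ = -528
f: flip: (14,12,12)→(12,-12,14)
f: translate: b→12 (≡-12 mod 24), so (12,-12,14)→(12,12,14)
f: reduced (well bottom): (12,12,14) with a≤c, −a<b≤a
g: flip: (12486,7572,1148)→(1148,-7572,12486)
g: translate: b→-684 (≡-7572 mod 2296), so (1148,-7572,12486)→(1148,-684,102)
g: flip: (1148,-684,102)→(102,684,1148)
g: translate: b→72 (≡684 mod 204), so (102,684,1148)→(102,72,14)
g: flip: (102,72,14)→(14,-72,102)
g: translate: b→12 (≡-72 mod 28), so (14,-72,102)→(14,12,12)
g: flip: (14,12,12)→(12,-12,14)
g: translate: b→12 (≡-12 mod 24), so (12,-12,14)→(12,12,14)
g: reduced (well bottom): (12,12,14) with a≤c, −a<b≤a
reduced forms (12, 12, 14) vs (12, 12, 14) ⇒ equivalent

yes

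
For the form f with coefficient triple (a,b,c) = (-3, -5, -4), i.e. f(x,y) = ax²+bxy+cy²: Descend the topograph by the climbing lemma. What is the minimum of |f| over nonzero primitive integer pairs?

translate: b→-1 (≡5 mod 6), so (3,5,4)→(3,-1,2)
flip: (3,-1,2)→(2,1,3)
reduced (well bottom): (2,1,3) with a≤c, −a<b≤a
well minimum |f| = |-2| = 2 (negative-definite)

2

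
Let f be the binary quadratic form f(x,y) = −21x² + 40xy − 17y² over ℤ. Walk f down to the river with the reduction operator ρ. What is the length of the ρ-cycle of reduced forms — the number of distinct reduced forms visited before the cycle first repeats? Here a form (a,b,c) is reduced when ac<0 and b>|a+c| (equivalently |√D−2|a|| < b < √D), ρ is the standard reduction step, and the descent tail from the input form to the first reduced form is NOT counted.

D = 172, ⌊√D⌋ = 13
descent: ρ → (-17,-6,2)
descent: ρ → (2,10,-9)  [lands on river]
river: ρ → (-9,8,3)
river: ρ → (3,10,-6)
river: ρ → (-6,2,7)
river: ρ → (7,12,-1)
river: ρ → (-1,12,7)
river: ρ → (7,2,-6)
river: ρ → (-6,10,3)
river: ρ → (3,8,-9)
river: ρ → (-9,10,2)
ρ-cycle length = 10 (tail of 2 descent steps not counted)

10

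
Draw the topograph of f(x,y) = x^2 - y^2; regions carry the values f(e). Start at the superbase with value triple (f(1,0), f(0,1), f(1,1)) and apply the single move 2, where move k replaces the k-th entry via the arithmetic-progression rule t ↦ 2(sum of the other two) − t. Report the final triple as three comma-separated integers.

start (1,-1,0) = (f(1,0),f(0,1),f(1,1))
replace slot 2: 2·(1+0) − (-1) = 3 → (1,3,0)

1,3,0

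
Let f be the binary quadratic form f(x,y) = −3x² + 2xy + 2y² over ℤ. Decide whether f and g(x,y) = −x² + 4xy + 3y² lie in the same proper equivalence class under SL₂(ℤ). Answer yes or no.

D₁ = 28, D₂ = 28
river cycle of f (length 4): (2, 2, -3), (-3, 4, 1), (1, 4, -3), (-3, 2, 2)
river cycle of g (length 4): (3, 2, -2), (-2, 2, 3), (3, 4, -1), (-1, 4, 3)
cycles differ ⇒ inequivalent

no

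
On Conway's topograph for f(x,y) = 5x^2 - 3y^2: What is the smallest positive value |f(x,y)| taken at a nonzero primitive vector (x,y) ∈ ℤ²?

descent: ρ → (-3,6,2)  [lands on river]
river: ρ → (2,6,-3)
closes: descent 1, river 2
min |a| on river = 2

2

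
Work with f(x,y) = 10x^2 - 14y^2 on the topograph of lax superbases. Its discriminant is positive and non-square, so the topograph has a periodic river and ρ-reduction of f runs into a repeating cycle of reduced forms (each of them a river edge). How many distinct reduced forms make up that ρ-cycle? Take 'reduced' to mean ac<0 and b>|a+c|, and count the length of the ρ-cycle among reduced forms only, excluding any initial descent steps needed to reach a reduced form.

D = 560, ⌊√D⌋ = 23
descent: ρ → (-14,0,10)
descent: ρ → (10,20,-4)  [lands on river]
river: ρ → (-4,20,10)
ρ-cycle length = 2 (tail of 2 descent steps not counted)

2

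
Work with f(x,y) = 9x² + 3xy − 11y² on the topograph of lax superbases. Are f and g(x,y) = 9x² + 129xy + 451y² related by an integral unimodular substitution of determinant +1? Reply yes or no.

D₁ = 405, D₂ = 405
river cycle of f (length 6): (-11, 19, 1), (1, 19, -11), (-11, 3, 9), (9, 15, -5), (-5, 15, 9), (9, 3, -11)
river cycle of g (length 6): (9, 3, -11), (-11, 19, 1), (1, 19, -11), (-11, 3, 9), (9, 15, -5), (-5, 15, 9)
cycles coincide ⇒ equivalent

yes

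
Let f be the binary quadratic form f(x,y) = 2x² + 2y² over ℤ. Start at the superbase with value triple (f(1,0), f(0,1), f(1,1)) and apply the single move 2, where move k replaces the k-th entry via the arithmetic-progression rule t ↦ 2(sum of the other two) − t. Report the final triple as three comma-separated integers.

start (2,2,4) = (f(1,0),f(0,1),f(1,1))
replace slot 2: 2·(2+4) − 2 = 10 → (2,10,4)

2,10,4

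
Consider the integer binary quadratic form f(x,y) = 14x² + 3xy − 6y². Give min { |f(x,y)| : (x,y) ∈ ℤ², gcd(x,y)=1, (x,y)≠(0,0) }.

descent: ρ → (-6,9,11)  [lands on river]
river: ρ → (11,13,-4)
river: ρ → (-4,11,14)
river: ρ → (14,17,-1)
river: ρ → (-1,17,14)
river: ρ → (14,11,-4)
river: ρ → (-4,13,11)
river: ρ → (11,9,-6)
river: ρ → (-6,15,5)
river: ρ → (5,15,-6)
closes: descent 1, river 10
min |a| on river = 1

1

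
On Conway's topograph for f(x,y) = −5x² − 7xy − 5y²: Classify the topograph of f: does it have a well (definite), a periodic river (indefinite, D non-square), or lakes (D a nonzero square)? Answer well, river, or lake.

D = b²−4ac = (-7)² − 4·(-5)·(-5) = -51
D < 0 ⇒ definite ⇒ every region one sign ⇒ single well

well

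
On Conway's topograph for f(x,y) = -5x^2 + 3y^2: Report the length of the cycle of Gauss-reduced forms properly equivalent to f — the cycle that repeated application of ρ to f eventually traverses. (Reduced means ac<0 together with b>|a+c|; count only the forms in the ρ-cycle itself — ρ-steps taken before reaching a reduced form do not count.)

D = 60, ⌊√D⌋ = 7
descent: ρ → (3,6,-2)  [lands on river]
river: ρ → (-2,6,3)
ρ-cycle length = 2 (tail of 1 descent step not counted)

2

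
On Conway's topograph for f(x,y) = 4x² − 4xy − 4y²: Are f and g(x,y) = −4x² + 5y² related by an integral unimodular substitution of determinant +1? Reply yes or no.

D₁ = 80, D₂ = 80
river cycle of f (length 2): (-4, 4, 4), (4, 4, -4)
river cycle of g (length 2): (-4, 8, 1), (1, 8, -4)
cycles differ ⇒ inequivalent

no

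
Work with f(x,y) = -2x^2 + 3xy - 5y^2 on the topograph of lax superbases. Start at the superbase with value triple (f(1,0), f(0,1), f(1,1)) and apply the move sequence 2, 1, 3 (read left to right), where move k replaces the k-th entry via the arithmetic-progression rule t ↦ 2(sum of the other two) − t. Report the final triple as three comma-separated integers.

start (-2,-5,-4) = (f(1,0),f(0,1),f(1,1))
replace slot 2: 2·((-2)+(-4)) − (-5) = -7 → (-2,-7,-4)
replace slot 1: 2·((-7)+(-4)) − (-2) = -20 → (-20,-7,-4)
replace slot 3: 2·((-20)+(-7)) − (-4) = -50 → (-20,-7,-50)

-20,-7,-50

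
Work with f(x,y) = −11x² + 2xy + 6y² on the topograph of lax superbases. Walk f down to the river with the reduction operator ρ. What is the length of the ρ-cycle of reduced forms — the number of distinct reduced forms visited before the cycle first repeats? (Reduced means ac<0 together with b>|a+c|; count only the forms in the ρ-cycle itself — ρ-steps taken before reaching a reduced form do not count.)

D = 268, ⌊√D⌋ = 16
descent: ρ → (6,10,-7)  [lands on river]
river: ρ → (-7,4,9)
river: ρ → (9,14,-2)
river: ρ → (-2,14,9)
river: ρ → (9,4,-7)
river: ρ → (-7,10,6)
river: ρ → (6,14,-3)
river: ρ → (-3,16,1)
river: ρ → (1,16,-3)
river: ρ → (-3,14,6)
ρ-cycle length = 10 (tail of 1 descent step not counted)

10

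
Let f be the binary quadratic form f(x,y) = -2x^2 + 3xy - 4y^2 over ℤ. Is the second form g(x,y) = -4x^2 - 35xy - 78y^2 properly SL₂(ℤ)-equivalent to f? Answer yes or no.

D₁ = -23, D₂ = -23
f is negative-definite; reduce −f:
−f: translate: b→1 (≡-3 mod 4), so (2,-3,4)→(2,1,3)
−f: reduced (well bottom): (2,1,3) with a≤c, −a<b≤a
flip sign back: reduced form of f is (-2,-1,-3)
g is negative-definite; reduce −g:
−g: translate: b→3 (≡35 mod 8), so (4,35,78)→(4,3,2)
−g: flip: (4,3,2)→(2,-3,4)
−g: translate: b→1 (≡-3 mod 4), so (2,-3,4)→(2,1,3)
−g: reduced (well bottom): (2,1,3) with a≤c, −a<b≤a
flip sign back: reduced form of g is (-2,-1,-3)
reduced forms (-2, -1, -3) vs (-2, -1, -3) ⇒ equivalent

yes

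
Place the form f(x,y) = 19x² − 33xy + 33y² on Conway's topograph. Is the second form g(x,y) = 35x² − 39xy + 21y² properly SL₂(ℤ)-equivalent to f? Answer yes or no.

D₁ = -1419, D₂ = -1419
f: translate: b→5 (≡-33 mod 38), so (19,-33,33)→(19,5,19)
f: reduced (well bottom): (19,5,19) with a≤c, −a<b≤a
g: translate: b→31 (≡-39 mod 70), so (35,-39,21)→(35,31,17)
g: flip: (35,31,17)→(17,-31,35)
g: translate: b→3 (≡-31 mod 34), so (17,-31,35)→(17,3,21)
g: reduced (well bottom): (17,3,21) with a≤c, −a<b≤a
reduced forms (19, 5, 19) vs (17, 3, 21) ⇒ inequivalent

no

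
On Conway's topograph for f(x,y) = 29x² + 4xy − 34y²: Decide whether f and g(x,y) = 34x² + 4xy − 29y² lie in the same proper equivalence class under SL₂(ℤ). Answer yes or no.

D₁ = 3960, D₂ = 3960
river cycle of f (length 4): (29, 62, -1), (-1, 62, 29), (29, 54, -9), (-9, 54, 29)
river cycle of g (length 4): (-29, 54, 9), (9, 54, -29), (-29, 62, 1), (1, 62, -29)
cycles differ ⇒ inequivalent

no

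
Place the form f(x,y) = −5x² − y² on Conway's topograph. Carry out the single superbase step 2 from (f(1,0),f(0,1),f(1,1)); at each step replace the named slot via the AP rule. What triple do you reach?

start (-5,-1,-6) = (f(1,0),f(0,1),f(1,1))
replace slot 2: 2·((-5)+(-6)) − (-1) = -21 → (-5,-21,-6)

-5,-21,-6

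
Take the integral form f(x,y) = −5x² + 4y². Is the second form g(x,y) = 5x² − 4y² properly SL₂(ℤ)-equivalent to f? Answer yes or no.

D₁ = 80, D₂ = 80
river cycle of f (length 2): (4, 8, -1), (-1, 8, 4)
river cycle of g (length 2): (-4, 8, 1), (1, 8, -4)
cycles differ ⇒ inequivalent

no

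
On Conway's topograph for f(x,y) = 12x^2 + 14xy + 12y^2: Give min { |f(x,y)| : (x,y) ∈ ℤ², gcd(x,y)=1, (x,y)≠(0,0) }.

translate: b→-10 (≡14 mod 24), so (12,14,12)→(12,-10,10)
flip: (12,-10,10)→(10,10,12)
reduced (well bottom): (10,10,12) with a≤c, −a<b≤a
well minimum = a = 10

10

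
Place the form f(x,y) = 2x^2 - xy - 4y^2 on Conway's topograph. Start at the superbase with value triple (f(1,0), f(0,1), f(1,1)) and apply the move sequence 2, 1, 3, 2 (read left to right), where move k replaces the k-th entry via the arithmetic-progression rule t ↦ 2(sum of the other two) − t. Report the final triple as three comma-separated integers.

start (2,-4,-3) = (f(1,0),f(0,1),f(1,1))
replace slot 2: 2·(2+(-3)) − (-4) = 2 → (2,2,-3)
replace slot 1: 2·(2+(-3)) − 2 = -4 → (-4,2,-3)
replace slot 3: 2·((-4)+2) − (-3) = -1 → (-4,2,-1)
replace slot 2: 2·((-4)+(-1)) − 2 = -12 → (-4,-12,-1)

-4,-12,-1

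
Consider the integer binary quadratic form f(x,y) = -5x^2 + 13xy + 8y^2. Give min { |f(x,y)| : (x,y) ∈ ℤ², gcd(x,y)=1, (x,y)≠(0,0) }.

river: ρ → (8,3,-10)
river: ρ → (-10,17,1)
river: ρ → (1,17,-10)
river: ρ → (-10,3,8)
river: ρ → (8,13,-5)
river: ρ → (-5,17,2)
river: ρ → (2,15,-13)
river: ρ → (-13,11,4)
river: ρ → (4,13,-10)
river: ρ → (-10,7,7)
river: ρ → (7,7,-10)
river: ρ → (-10,13,4)
river: ρ → (4,11,-13)
river: ρ → (-13,15,2)
river: ρ → (2,17,-5)
river: ρ → (-5,13,8)
closes: descent 0, river 16
min |a| on river = 1

1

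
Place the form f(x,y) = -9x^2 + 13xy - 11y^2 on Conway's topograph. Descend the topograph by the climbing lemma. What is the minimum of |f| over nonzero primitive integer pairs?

translate: b→5 (≡-13 mod 18), so (9,-13,11)→(9,5,7)
flip: (9,5,7)→(7,-5,9)
reduced (well bottom): (7,-5,9) with a≤c, −a<b≤a
well minimum |f| = |-7| = 7 (negative-definite)

7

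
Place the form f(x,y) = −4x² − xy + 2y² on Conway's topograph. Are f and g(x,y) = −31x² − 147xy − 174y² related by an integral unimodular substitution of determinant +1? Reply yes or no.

D₁ = 33, D₂ = 33
river cycle of f (length 4): (2, 5, -1), (-1, 5, 2), (2, 3, -3), (-3, 3, 2)
river cycle of g (length 4): (2, 5, -1), (-1, 5, 2), (2, 3, -3), (-3, 3, 2)
cycles coincide ⇒ equivalent

yes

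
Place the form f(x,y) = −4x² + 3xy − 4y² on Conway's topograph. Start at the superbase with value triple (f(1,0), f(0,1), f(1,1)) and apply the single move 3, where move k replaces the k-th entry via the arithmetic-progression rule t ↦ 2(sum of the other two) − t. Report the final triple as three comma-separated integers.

start (-4,-4,-5) = (f(1,0),f(0,1),f(1,1))
replace slot 3: 2·((-4)+(-4)) − (-5) = -11 → (-4,-4,-11)

-4,-4,-11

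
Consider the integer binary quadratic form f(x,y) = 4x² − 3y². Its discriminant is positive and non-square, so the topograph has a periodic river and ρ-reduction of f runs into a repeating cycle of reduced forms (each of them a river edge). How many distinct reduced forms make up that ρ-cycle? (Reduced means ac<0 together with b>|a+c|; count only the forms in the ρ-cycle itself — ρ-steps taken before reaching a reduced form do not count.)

D = 48, ⌊√D⌋ = 6
descent: ρ → (-3,6,1)  [lands on river]
river: ρ → (1,6,-3)
ρ-cycle length = 2 (tail of 1 descent step not counted)

2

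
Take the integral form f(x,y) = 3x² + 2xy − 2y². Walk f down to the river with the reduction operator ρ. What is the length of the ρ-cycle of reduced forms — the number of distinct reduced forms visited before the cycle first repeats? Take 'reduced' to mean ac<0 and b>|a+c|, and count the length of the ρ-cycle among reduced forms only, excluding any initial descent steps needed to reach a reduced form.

D = 28, ⌊√D⌋ = 5
river: ρ → (-2,2,3)
river: ρ → (3,4,-1)
river: ρ → (-1,4,3)
river: ρ → (3,2,-2)
ρ-cycle length = 4 (tail of 0 descent steps not counted)

4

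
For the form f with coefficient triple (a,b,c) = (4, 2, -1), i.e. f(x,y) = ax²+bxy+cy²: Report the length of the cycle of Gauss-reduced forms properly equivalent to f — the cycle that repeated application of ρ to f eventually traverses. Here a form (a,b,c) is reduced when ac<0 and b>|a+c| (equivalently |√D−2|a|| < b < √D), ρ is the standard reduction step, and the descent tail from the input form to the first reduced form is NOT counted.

D = 20, ⌊√D⌋ = 4
descent: ρ → (-1,4,1)  [lands on river]
river: ρ → (1,4,-1)
ρ-cycle length = 2 (tail of 1 descent step not counted)

2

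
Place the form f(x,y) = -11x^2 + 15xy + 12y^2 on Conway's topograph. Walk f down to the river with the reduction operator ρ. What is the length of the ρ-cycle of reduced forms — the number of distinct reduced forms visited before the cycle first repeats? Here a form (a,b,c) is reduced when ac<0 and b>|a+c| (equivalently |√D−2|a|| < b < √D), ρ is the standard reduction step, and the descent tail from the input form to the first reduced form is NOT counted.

D = 753, ⌊√D⌋ = 27
river: ρ → (12,9,-14)
river: ρ → (-14,19,7)
river: ρ → (7,23,-8)
river: ρ → (-8,25,4)
river: ρ → (4,23,-14)
river: ρ → (-14,5,13)
river: ρ → (13,21,-6)
river: ρ → (-6,27,1)
river: ρ → (1,27,-6)
river: ρ → (-6,21,13)
river: ρ → (13,5,-14)
river: ρ → (-14,23,4)
river: ρ → (4,25,-8)
river: ρ → (-8,23,7)
river: ρ → (7,19,-14)
river: ρ → (-14,9,12)
river: ρ → (12,15,-11)
river: ρ → (-11,7,16)
river: ρ → (16,25,-2)
river: ρ → (-2,27,3)
river: ρ → (3,27,-2)
river: ρ → (-2,25,16)
river: ρ → (16,7,-11)
river: ρ → (-11,15,12)
ρ-cycle length = 24 (tail of 0 descent steps not counted)

24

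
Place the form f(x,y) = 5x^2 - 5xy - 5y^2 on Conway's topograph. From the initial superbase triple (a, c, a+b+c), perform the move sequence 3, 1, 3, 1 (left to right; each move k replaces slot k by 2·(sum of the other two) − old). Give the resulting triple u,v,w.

start (5,-5,-5) = (f(1,0),f(0,1),f(1,1))
replace slot 3: 2·(5+(-5)) − (-5) = 5 → (5,-5,5)
replace slot 1: 2·((-5)+5) − 5 = -5 → (-5,-5,5)
replace slot 3: 2·((-5)+(-5)) − 5 = -25 → (-5,-5,-25)
replace slot 1: 2·((-5)+(-25)) − (-5) = -55 → (-55,-5,-25)

-55,-5,-25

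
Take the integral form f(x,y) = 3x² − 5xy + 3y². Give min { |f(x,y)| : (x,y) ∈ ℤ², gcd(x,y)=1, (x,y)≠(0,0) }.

translate: b→1 (≡-5 mod 6), so (3,-5,3)→(3,1,1)
flip: (3,1,1)→(1,-1,3)
translate: b→1 (≡-1 mod 2), so (1,-1,3)→(1,1,3)
reduced (well bottom): (1,1,3) with a≤c, −a<b≤a
well minimum = a = 1

1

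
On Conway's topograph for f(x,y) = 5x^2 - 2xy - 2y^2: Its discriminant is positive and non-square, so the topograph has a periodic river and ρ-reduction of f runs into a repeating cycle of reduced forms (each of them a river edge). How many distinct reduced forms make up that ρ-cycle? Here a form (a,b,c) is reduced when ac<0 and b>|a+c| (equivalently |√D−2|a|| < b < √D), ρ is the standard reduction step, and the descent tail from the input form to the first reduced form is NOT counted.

D = 44, ⌊√D⌋ = 6
descent: ρ → (-2,6,1)  [lands on river]
river: ρ → (1,6,-2)
ρ-cycle length = 2 (tail of 1 descent step not counted)

2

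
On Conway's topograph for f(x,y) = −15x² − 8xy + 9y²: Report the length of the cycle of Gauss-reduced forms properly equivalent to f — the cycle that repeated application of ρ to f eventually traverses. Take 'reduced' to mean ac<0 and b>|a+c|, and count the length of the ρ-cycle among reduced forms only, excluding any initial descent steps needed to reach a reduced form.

D = 604, ⌊√D⌋ = 24
descent: ρ → (9,8,-15)  [lands on river]
river: ρ → (-15,22,2)
river: ρ → (2,22,-15)
river: ρ → (-15,8,9)
river: ρ → (9,10,-14)
river: ρ → (-14,18,5)
river: ρ → (5,22,-6)
river: ρ → (-6,14,17)
river: ρ → (17,20,-3)
river: ρ → (-3,22,10)
river: ρ → (10,18,-7)
river: ρ → (-7,24,1)
river: ρ → (1,24,-7)
river: ρ → (-7,18,10)
river: ρ → (10,22,-3)
river: ρ → (-3,20,17)
river: ρ → (17,14,-6)
river: ρ → (-6,22,5)
river: ρ → (5,18,-14)
river: ρ → (-14,10,9)
ρ-cycle length = 20 (tail of 1 descent step not counted)

20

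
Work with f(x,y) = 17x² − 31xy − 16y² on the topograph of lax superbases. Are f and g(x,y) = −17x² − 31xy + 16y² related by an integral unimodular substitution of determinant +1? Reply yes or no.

D₁ = 2049, D₂ = 2049
river cycle of f (length 48): (-16, 31, 17), (17, 37, -10), (-10, 43, 5), (5, 37, -34), (-34, 31, 8), (8, 33, -30), (-30, 27, 11), (11, 39, -12), (-12, 33, 20), (20, 7, -25), … (38 more)
river cycle of g (length 48): (16, 31, -17), (-17, 37, 10), (10, 43, -5), (-5, 37, 34), (34, 31, -8), (-8, 33, 30), (30, 27, -11), (-11, 39, 12), (12, 33, -20), (-20, 7, 25), … (38 more)
cycles differ ⇒ inequivalent

no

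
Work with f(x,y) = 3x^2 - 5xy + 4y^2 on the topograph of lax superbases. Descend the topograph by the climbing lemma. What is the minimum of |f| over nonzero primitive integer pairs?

translate: b→1 (≡-5 mod 6), so (3,-5,4)→(3,1,2)
flip: (3,1,2)→(2,-1,3)
reduced (well bottom): (2,-1,3) with a≤c, −a<b≤a
well minimum = a = 2

2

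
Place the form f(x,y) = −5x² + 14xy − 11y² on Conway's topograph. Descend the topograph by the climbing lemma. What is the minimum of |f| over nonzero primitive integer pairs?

translate: b→-4 (≡-14 mod 10), so (5,-14,11)→(5,-4,2)
flip: (5,-4,2)→(2,4,5)
translate: b→0 (≡4 mod 4), so (2,4,5)→(2,0,3)
reduced (well bottom): (2,0,3) with a≤c, −a<b≤a
well minimum |f| = |-2| = 2 (negative-definite)

2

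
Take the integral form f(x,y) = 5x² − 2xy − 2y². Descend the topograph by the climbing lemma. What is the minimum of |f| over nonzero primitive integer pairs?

descent: ρ → (-2,6,1)  [lands on river]
river: ρ → (1,6,-2)
closes: descent 1, river 2
min |a| on river = 1

1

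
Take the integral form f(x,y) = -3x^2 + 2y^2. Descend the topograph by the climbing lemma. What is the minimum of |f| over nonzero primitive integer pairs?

descent: ρ → (2,4,-1)  [lands on river]
river: ρ → (-1,4,2)
closes: descent 1, river 2
min |a| on river = 1

1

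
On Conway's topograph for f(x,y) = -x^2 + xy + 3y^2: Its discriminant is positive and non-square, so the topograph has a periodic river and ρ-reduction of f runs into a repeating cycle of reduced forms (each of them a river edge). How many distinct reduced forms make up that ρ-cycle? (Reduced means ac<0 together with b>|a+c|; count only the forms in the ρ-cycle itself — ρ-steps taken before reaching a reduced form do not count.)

D = 13, ⌊√D⌋ = 3
descent: ρ → (3,-1,-1)
descent: ρ → (-1,3,1)  [lands on river]
river: ρ → (1,3,-1)
ρ-cycle length = 2 (tail of 2 descent steps not counted)

2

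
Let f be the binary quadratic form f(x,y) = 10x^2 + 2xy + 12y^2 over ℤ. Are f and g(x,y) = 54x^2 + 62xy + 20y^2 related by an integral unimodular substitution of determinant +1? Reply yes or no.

D₁ = -476, D₂ = -476
f: reduced (well bottom): (10,2,12) with a≤c, −a<b≤a
g: translate: b→-46 (≡62 mod 108), so (54,62,20)→(54,-46,12)
g: flip: (54,-46,12)→(12,46,54)
g: translate: b→-2 (≡46 mod 24), so (12,46,54)→(12,-2,10)
g: flip: (12,-2,10)→(10,2,12)
g: reduced (well bottom): (10,2,12) with a≤c, −a<b≤a
reduced forms (10, 2, 12) vs (10, 2, 12) ⇒ equivalent

yes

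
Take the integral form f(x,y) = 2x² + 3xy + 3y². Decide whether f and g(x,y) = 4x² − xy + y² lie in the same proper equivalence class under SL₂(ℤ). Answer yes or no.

D₁ = -15, D₂ = -15
f: translate: b→-1 (≡3 mod 4), so (2,3,3)→(2,-1,2)
f: flip: (2,-1,2)→(2,1,2)
f: reduced (well bottom): (2,1,2) with a≤c, −a<b≤a
g: flip: (4,-1,1)→(1,1,4)
g: reduced (well bottom): (1,1,4) with a≤c, −a<b≤a
reduced forms (2, 1, 2) vs (1, 1, 4) ⇒ inequivalent

no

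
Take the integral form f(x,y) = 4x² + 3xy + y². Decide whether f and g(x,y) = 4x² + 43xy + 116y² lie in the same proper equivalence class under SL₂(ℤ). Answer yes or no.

D₁ = -7, D₂ = -7
f: flip: (4,3,1)→(1,-3,4)
f: translate: b→1 (≡-3 mod 2), so (1,-3,4)→(1,1,2)
f: reduced (well bottom): (1,1,2) with a≤c, −a<b≤a
g: translate: b→3 (≡43 mod 8), so (4,43,116)→(4,3,1)
g: flip: (4,3,1)→(1,-3,4)
g: translate: b→1 (≡-3 mod 2), so (1,-3,4)→(1,1,2)
g: reduced (well bottom): (1,1,2) with a≤c, −a<b≤a
reduced forms (1, 1, 2) vs (1, 1, 2) ⇒ equivalent

yes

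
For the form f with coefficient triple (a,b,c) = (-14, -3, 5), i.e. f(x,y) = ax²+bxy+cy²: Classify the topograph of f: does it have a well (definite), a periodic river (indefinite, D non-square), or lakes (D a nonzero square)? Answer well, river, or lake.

D = b²−4ac = (-3)² − 4·(-14)·5 = 289
D = 17² is a perfect square ⇒ form factors over ℤ ⇒ lakes

lake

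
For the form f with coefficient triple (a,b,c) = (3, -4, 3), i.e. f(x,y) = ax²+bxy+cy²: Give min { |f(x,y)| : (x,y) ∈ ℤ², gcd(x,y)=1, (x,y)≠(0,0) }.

translate: b→2 (≡-4 mod 6), so (3,-4,3)→(3,2,2)
flip: (3,2,2)→(2,-2,3)
translate: b→2 (≡-2 mod 4), so (2,-2,3)→(2,2,3)
reduced (well bottom): (2,2,3) with a≤c, −a<b≤a
well minimum = a = 2

2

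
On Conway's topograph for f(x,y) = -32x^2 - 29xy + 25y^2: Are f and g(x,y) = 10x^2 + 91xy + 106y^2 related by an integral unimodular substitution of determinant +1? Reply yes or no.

D₁ = 4041, D₂ = 4041
river cycle of f (length 68): (25, 29, -32), (-32, 35, 22), (22, 53, -14), (-14, 59, 10), (10, 61, -8), (-8, 51, 45), (45, 39, -14), (-14, 45, 36), (36, 27, -23), (-23, 19, 40), … (58 more)
river cycle of g (length 68): (10, 51, -36), (-36, 21, 25), (25, 29, -32), (-32, 35, 22), (22, 53, -14), (-14, 59, 10), (10, 61, -8), (-8, 51, 45), (45, 39, -14), (-14, 45, 36), … (58 more)
cycles coincide ⇒ equivalent

yes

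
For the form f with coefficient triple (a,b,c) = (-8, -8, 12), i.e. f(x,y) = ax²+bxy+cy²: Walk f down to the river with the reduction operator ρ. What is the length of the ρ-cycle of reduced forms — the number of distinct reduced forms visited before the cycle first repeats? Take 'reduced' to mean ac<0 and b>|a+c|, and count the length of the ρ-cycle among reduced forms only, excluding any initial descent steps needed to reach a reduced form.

D = 448, ⌊√D⌋ = 21
descent: ρ → (12,8,-8)  [lands on river]
river: ρ → (-8,8,12)
river: ρ → (12,16,-4)
river: ρ → (-4,16,12)
ρ-cycle length = 4 (tail of 1 descent step not counted)

4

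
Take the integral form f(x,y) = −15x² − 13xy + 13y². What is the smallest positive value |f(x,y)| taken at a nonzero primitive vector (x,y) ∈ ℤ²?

descent: ρ → (13,13,-15)  [lands on river]
river: ρ → (-15,17,11)
river: ρ → (11,27,-5)
river: ρ → (-5,23,21)
river: ρ → (21,19,-7)
river: ρ → (-7,23,15)
river: ρ → (15,7,-15)
river: ρ → (-15,23,7)
river: ρ → (7,19,-21)
river: ρ → (-21,23,5)
river: ρ → (5,27,-11)
river: ρ → (-11,17,15)
river: ρ → (15,13,-13)
river: ρ → (-13,13,15)
river: ρ → (15,17,-11)
river: ρ → (-11,27,5)
river: ρ → (5,23,-21)
river: ρ → (-21,19,7)
river: ρ → (7,23,-15)
river: ρ → (-15,7,15)
river: ρ → (15,23,-7)
river: ρ → (-7,19,21)
river: ρ → (21,23,-5)
river: ρ → (-5,27,11)
river: ρ → (11,17,-15)
river: ρ → (-15,13,13)
closes: descent 1, river 26
min |a| on river = 5

5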